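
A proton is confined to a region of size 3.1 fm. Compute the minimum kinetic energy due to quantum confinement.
539.797 keV

Using the uncertainty principle:

1. Position uncertainty: Δx ≈ 3.100e-15 m
2. Minimum momentum uncertainty: Δp = ℏ/(2Δx) = 1.701e-20 kg·m/s
3. Minimum kinetic energy:
   KE = (Δp)²/(2m) = (1.701e-20)²/(2 × 1.673e-27 kg)
   KE = 8.649e-14 J = 539.797 keV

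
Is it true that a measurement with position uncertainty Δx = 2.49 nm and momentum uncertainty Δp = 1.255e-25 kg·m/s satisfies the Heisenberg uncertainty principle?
Yes, it satisfies the uncertainty principle.

Calculate the product ΔxΔp:
ΔxΔp = (2.490e-09 m) × (1.255e-25 kg·m/s)
ΔxΔp = 3.125e-34 J·s

Compare to the minimum allowed value ℏ/2:
ℏ/2 = 5.273e-35 J·s

Since ΔxΔp = 3.125e-34 J·s ≥ 5.273e-35 J·s = ℏ/2,
the measurement satisfies the uncertainty principle.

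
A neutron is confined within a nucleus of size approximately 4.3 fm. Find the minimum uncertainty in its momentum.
1.226 × 10^-20 kg·m/s

Using the Heisenberg uncertainty principle:
ΔxΔp ≥ ℏ/2

With Δx ≈ L = 4.300e-15 m (the confinement size):
Δp_min = ℏ/(2Δx)
Δp_min = (1.055e-34 J·s) / (2 × 4.300e-15 m)
Δp_min = 1.226e-20 kg·m/s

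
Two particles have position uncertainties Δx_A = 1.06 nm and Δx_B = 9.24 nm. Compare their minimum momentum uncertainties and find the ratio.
Particle A has the larger minimum momentum uncertainty, by a factor of 8.72.

For each particle, the minimum momentum uncertainty is Δp_min = ℏ/(2Δx):

Particle A: Δp_A = ℏ/(2×1.060e-09 m) = 4.974e-26 kg·m/s
Particle B: Δp_B = ℏ/(2×9.240e-09 m) = 5.707e-27 kg·m/s

Ratio: Δp_A/Δp_B = 8.72

Since Δp_min ∝ 1/Δx, the particle with smaller position uncertainty (A) has larger momentum uncertainty.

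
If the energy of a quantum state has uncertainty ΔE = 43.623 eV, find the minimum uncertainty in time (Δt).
7.544 as

Using the energy-time uncertainty principle:
ΔEΔt ≥ ℏ/2

The minimum uncertainty in time is:
Δt_min = ℏ/(2ΔE)
Δt_min = (1.055e-34 J·s) / (2 × 6.989e-18 J)
Δt_min = 7.544e-18 s = 7.544 as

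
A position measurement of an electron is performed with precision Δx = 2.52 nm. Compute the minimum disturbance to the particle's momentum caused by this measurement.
2.092 × 10^-26 kg·m/s

The uncertainty principle implies that measuring position disturbs momentum:
ΔxΔp ≥ ℏ/2

When we measure position with precision Δx, we necessarily introduce a momentum uncertainty:
Δp ≥ ℏ/(2Δx)
Δp_min = (1.055e-34 J·s) / (2 × 2.520e-09 m)
Δp_min = 2.092e-26 kg·m/s

The more precisely we measure position, the greater the momentum disturbance.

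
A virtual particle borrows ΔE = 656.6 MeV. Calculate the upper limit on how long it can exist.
5.012 × 10^-25 s

Using the energy-time uncertainty principle:
ΔEΔt ≥ ℏ/2

For a virtual particle borrowing energy ΔE, the maximum lifetime is:
Δt_max = ℏ/(2ΔE)

Converting energy:
ΔE = 656.6 MeV = 1.052e-10 J

Δt_max = (1.055e-34 J·s) / (2 × 1.052e-10 J)
Δt_max = 5.012e-25 s = 5.012 × 10^-25 s

Virtual particles with higher borrowed energy exist for shorter times.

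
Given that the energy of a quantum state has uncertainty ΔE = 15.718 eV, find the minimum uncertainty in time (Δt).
20.938 as

Using the energy-time uncertainty principle:
ΔEΔt ≥ ℏ/2

The minimum uncertainty in time is:
Δt_min = ℏ/(2ΔE)
Δt_min = (1.055e-34 J·s) / (2 × 2.518e-18 J)
Δt_min = 2.094e-17 s = 20.938 as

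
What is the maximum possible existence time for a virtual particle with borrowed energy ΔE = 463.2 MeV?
7.105 × 10^-25 s

Using the energy-time uncertainty principle:
ΔEΔt ≥ ℏ/2

For a virtual particle borrowing energy ΔE, the maximum lifetime is:
Δt_max = ℏ/(2ΔE)

Converting energy:
ΔE = 463.2 MeV = 7.421e-11 J

Δt_max = (1.055e-34 J·s) / (2 × 7.421e-11 J)
Δt_max = 7.105e-25 s = 7.105 × 10^-25 s

Virtual particles with higher borrowed energy exist for shorter times.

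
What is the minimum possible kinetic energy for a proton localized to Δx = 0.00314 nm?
526.132 meV

Localizing a particle requires giving it sufficient momentum uncertainty:

1. From uncertainty principle: Δp ≥ ℏ/(2Δx)
   Δp_min = (1.055e-34 J·s) / (2 × 3.140e-12 m)
   Δp_min = 1.679e-23 kg·m/s

2. This momentum uncertainty corresponds to kinetic energy:
   KE ≈ (Δp)²/(2m) = (1.679e-23)²/(2 × 1.673e-27 kg)
   KE = 8.430e-20 J = 526.132 meV

Tighter localization requires more energy.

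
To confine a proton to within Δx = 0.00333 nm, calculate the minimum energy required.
467.806 meV

Localizing a particle requires giving it sufficient momentum uncertainty:

1. From uncertainty principle: Δp ≥ ℏ/(2Δx)
   Δp_min = (1.055e-34 J·s) / (2 × 3.330e-12 m)
   Δp_min = 1.583e-23 kg·m/s

2. This momentum uncertainty corresponds to kinetic energy:
   KE ≈ (Δp)²/(2m) = (1.583e-23)²/(2 × 1.673e-27 kg)
   KE = 7.495e-20 J = 467.806 meV

Tighter localization requires more energy.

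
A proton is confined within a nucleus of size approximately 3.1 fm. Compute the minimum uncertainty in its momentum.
1.701 × 10^-20 kg·m/s

Using the Heisenberg uncertainty principle:
ΔxΔp ≥ ℏ/2

With Δx ≈ L = 3.100e-15 m (the confinement size):
Δp_min = ℏ/(2Δx)
Δp_min = (1.055e-34 J·s) / (2 × 3.100e-15 m)
Δp_min = 1.701e-20 kg·m/s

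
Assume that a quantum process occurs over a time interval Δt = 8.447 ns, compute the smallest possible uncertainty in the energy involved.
38.961 neV

Using the energy-time uncertainty principle:
ΔEΔt ≥ ℏ/2

The minimum uncertainty in energy is:
ΔE_min = ℏ/(2Δt)
ΔE_min = (1.055e-34 J·s) / (2 × 8.447e-09 s)
ΔE_min = 6.242e-27 J = 38.961 neV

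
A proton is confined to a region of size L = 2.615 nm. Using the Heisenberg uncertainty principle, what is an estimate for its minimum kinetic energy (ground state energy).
758.596 neV

Using the uncertainty principle to estimate ground state energy:

1. The position uncertainty is approximately the confinement size:
   Δx ≈ L = 2.615e-09 m

2. From ΔxΔp ≥ ℏ/2, the minimum momentum uncertainty is:
   Δp ≈ ℏ/(2L) = 2.016e-26 kg·m/s

3. The kinetic energy is approximately:
   KE ≈ (Δp)²/(2m) = (2.016e-26)²/(2 × 1.673e-27 kg)
   KE ≈ 1.215e-25 J = 758.596 neV

This is an order-of-magnitude estimate of the ground state energy.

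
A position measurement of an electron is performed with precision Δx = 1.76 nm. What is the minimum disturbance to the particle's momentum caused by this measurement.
2.996 × 10^-26 kg·m/s

The uncertainty principle implies that measuring position disturbs momentum:
ΔxΔp ≥ ℏ/2

When we measure position with precision Δx, we necessarily introduce a momentum uncertainty:
Δp ≥ ℏ/(2Δx)
Δp_min = (1.055e-34 J·s) / (2 × 1.760e-09 m)
Δp_min = 2.996e-26 kg·m/s

The more precisely we measure position, the greater the momentum disturbance.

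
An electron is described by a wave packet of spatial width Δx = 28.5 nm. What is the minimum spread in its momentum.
1.850 × 10^-27 kg·m/s

For a wave packet, the spatial width Δx and momentum spread Δp are related by the uncertainty principle:
ΔxΔp ≥ ℏ/2

The minimum momentum spread is:
Δp_min = ℏ/(2Δx)
Δp_min = (1.055e-34 J·s) / (2 × 2.850e-08 m)
Δp_min = 1.850e-27 kg·m/s

A wave packet cannot have both a well-defined position and well-defined momentum.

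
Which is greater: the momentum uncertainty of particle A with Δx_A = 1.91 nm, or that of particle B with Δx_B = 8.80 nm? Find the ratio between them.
Particle A has the larger minimum momentum uncertainty, by a factor of 4.61.

For each particle, the minimum momentum uncertainty is Δp_min = ℏ/(2Δx):

Particle A: Δp_A = ℏ/(2×1.910e-09 m) = 2.761e-26 kg·m/s
Particle B: Δp_B = ℏ/(2×8.800e-09 m) = 5.992e-27 kg·m/s

Ratio: Δp_A/Δp_B = 4.61

Since Δp_min ∝ 1/Δx, the particle with smaller position uncertainty (A) has larger momentum uncertainty.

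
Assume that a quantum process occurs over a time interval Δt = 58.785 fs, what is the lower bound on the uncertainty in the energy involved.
5.598 meV

Using the energy-time uncertainty principle:
ΔEΔt ≥ ℏ/2

The minimum uncertainty in energy is:
ΔE_min = ℏ/(2Δt)
ΔE_min = (1.055e-34 J·s) / (2 × 5.878e-14 s)
ΔE_min = 8.970e-22 J = 5.598 meV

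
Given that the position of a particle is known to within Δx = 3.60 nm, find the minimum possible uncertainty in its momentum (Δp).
1.465 × 10^-26 kg·m/s

Using the Heisenberg uncertainty principle:
ΔxΔp ≥ ℏ/2

The minimum uncertainty in momentum is:
Δp_min = ℏ/(2Δx)
Δp_min = (1.055e-34 J·s) / (2 × 3.600e-09 m)
Δp_min = 1.465e-26 kg·m/s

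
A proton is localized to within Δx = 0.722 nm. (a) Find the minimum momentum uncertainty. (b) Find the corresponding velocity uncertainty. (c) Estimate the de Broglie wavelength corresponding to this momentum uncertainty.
(a) Δp_min = 7.303 × 10^-26 kg·m/s
(b) Δv_min = 43.663 m/s
(c) λ_dB = 9.073 nm

Step-by-step:

(a) From the uncertainty principle:
Δp_min = ℏ/(2Δx) = (1.055e-34 J·s)/(2 × 7.220e-10 m) = 7.303e-26 kg·m/s

(b) The velocity uncertainty:
Δv = Δp/m = (7.303e-26 kg·m/s)/(1.673e-27 kg) = 4.366e+01 m/s = 43.663 m/s

(c) The de Broglie wavelength for this momentum:
λ = h/p = (6.626e-34 J·s)/(7.303e-26 kg·m/s) = 9.073e-09 m = 9.073 nm

Note: The de Broglie wavelength is comparable to the localization size, as expected from wave-particle duality.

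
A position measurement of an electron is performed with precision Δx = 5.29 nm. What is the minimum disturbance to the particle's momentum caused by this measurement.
9.968 × 10^-27 kg·m/s

The uncertainty principle implies that measuring position disturbs momentum:
ΔxΔp ≥ ℏ/2

When we measure position with precision Δx, we necessarily introduce a momentum uncertainty:
Δp ≥ ℏ/(2Δx)
Δp_min = (1.055e-34 J·s) / (2 × 5.290e-09 m)
Δp_min = 9.968e-27 kg·m/s

The more precisely we measure position, the greater the momentum disturbance.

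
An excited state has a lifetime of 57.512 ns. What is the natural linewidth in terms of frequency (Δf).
1.384 MHz

Using the energy-time uncertainty principle and E = hf:
ΔEΔt ≥ ℏ/2
hΔf·Δt ≥ ℏ/2

The minimum frequency uncertainty is:
Δf = ℏ/(2hτ) = 1/(4πτ)
Δf = 1/(4π × 5.751e-08 s)
Δf = 1.384e+06 Hz = 1.384 MHz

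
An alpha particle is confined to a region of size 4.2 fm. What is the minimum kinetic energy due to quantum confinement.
74.025 keV

Using the uncertainty principle:

1. Position uncertainty: Δx ≈ 4.200e-15 m
2. Minimum momentum uncertainty: Δp = ℏ/(2Δx) = 1.255e-20 kg·m/s
3. Minimum kinetic energy:
   KE = (Δp)²/(2m) = (1.255e-20)²/(2 × 6.645e-27 kg)
   KE = 1.186e-14 J = 74.025 keV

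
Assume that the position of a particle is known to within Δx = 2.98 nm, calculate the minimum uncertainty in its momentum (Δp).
1.769 × 10^-26 kg·m/s

Using the Heisenberg uncertainty principle:
ΔxΔp ≥ ℏ/2

The minimum uncertainty in momentum is:
Δp_min = ℏ/(2Δx)
Δp_min = (1.055e-34 J·s) / (2 × 2.980e-09 m)
Δp_min = 1.769e-26 kg·m/s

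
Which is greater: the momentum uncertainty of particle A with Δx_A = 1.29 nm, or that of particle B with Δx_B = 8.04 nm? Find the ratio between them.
Particle A has the larger minimum momentum uncertainty, by a factor of 6.23.

For each particle, the minimum momentum uncertainty is Δp_min = ℏ/(2Δx):

Particle A: Δp_A = ℏ/(2×1.290e-09 m) = 4.087e-26 kg·m/s
Particle B: Δp_B = ℏ/(2×8.040e-09 m) = 6.558e-27 kg·m/s

Ratio: Δp_A/Δp_B = 6.23

Since Δp_min ∝ 1/Δx, the particle with smaller position uncertainty (A) has larger momentum uncertainty.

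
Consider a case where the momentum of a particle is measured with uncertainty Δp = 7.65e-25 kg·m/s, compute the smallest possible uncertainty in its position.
68.926 pm

Using the Heisenberg uncertainty principle:
ΔxΔp ≥ ℏ/2

The minimum uncertainty in position is:
Δx_min = ℏ/(2Δp)
Δx_min = (1.055e-34 J·s) / (2 × 7.650e-25 kg·m/s)
Δx_min = 6.893e-11 m = 68.926 pm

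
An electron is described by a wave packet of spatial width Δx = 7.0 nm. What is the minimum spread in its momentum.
7.533 × 10^-27 kg·m/s

For a wave packet, the spatial width Δx and momentum spread Δp are related by the uncertainty principle:
ΔxΔp ≥ ℏ/2

The minimum momentum spread is:
Δp_min = ℏ/(2Δx)
Δp_min = (1.055e-34 J·s) / (2 × 7.000e-09 m)
Δp_min = 7.533e-27 kg·m/s

A wave packet cannot have both a well-defined position and well-defined momentum.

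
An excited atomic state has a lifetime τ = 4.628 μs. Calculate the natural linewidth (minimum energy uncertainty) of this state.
71.112 peV

Using the energy-time uncertainty principle:
ΔEΔt ≥ ℏ/2

The lifetime τ represents the time uncertainty Δt.
The natural linewidth (minimum energy uncertainty) is:

ΔE = ℏ/(2τ)
ΔE = (1.055e-34 J·s) / (2 × 4.628e-06 s)
ΔE = 1.139e-29 J = 71.112 peV

This natural linewidth limits the precision of spectroscopic measurements.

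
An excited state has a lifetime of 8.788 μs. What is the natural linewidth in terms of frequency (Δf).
9.055 kHz

Using the energy-time uncertainty principle and E = hf:
ΔEΔt ≥ ℏ/2
hΔf·Δt ≥ ℏ/2

The minimum frequency uncertainty is:
Δf = ℏ/(2hτ) = 1/(4πτ)
Δf = 1/(4π × 8.788e-06 s)
Δf = 9.055e+03 Hz = 9.055 kHz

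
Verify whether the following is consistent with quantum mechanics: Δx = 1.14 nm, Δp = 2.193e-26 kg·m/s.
No, it violates the uncertainty principle (impossible measurement).

Calculate the product ΔxΔp:
ΔxΔp = (1.140e-09 m) × (2.193e-26 kg·m/s)
ΔxΔp = 2.500e-35 J·s

Compare to the minimum allowed value ℏ/2:
ℏ/2 = 5.273e-35 J·s

Since ΔxΔp = 2.500e-35 J·s < 5.273e-35 J·s = ℏ/2,
the measurement violates the uncertainty principle.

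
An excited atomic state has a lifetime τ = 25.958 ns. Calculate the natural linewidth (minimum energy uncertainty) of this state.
12.678 neV

Using the energy-time uncertainty principle:
ΔEΔt ≥ ℏ/2

The lifetime τ represents the time uncertainty Δt.
The natural linewidth (minimum energy uncertainty) is:

ΔE = ℏ/(2τ)
ΔE = (1.055e-34 J·s) / (2 × 2.596e-08 s)
ΔE = 2.031e-27 J = 12.678 neV

This natural linewidth limits the precision of spectroscopic measurements.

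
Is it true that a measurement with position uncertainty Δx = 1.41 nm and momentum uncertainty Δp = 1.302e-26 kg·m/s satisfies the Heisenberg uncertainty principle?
No, it violates the uncertainty principle (impossible measurement).

Calculate the product ΔxΔp:
ΔxΔp = (1.410e-09 m) × (1.302e-26 kg·m/s)
ΔxΔp = 1.836e-35 J·s

Compare to the minimum allowed value ℏ/2:
ℏ/2 = 5.273e-35 J·s

Since ΔxΔp = 1.836e-35 J·s < 5.273e-35 J·s = ℏ/2,
the measurement violates the uncertainty principle.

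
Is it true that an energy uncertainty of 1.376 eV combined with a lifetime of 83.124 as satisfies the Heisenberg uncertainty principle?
No, it violates the uncertainty relation.

Calculate the product ΔEΔt:
ΔE = 1.376 eV = 2.205e-19 J
ΔEΔt = (2.205e-19 J) × (8.312e-17 s)
ΔEΔt = 1.833e-35 J·s

Compare to the minimum allowed value ℏ/2:
ℏ/2 = 5.273e-35 J·s

Since ΔEΔt = 1.833e-35 J·s < 5.273e-35 J·s = ℏ/2,
this violates the uncertainty relation.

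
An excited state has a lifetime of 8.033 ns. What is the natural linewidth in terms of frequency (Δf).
9.906 MHz

Using the energy-time uncertainty principle and E = hf:
ΔEΔt ≥ ℏ/2
hΔf·Δt ≥ ℏ/2

The minimum frequency uncertainty is:
Δf = ℏ/(2hτ) = 1/(4πτ)
Δf = 1/(4π × 8.033e-09 s)
Δf = 9.906e+06 Hz = 9.906 MHz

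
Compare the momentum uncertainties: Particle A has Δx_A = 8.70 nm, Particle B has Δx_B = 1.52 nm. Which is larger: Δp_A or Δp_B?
Particle B has the larger minimum momentum uncertainty, by a factor of 5.72.

For each particle, the minimum momentum uncertainty is Δp_min = ℏ/(2Δx):

Particle A: Δp_A = ℏ/(2×8.700e-09 m) = 6.061e-27 kg·m/s
Particle B: Δp_B = ℏ/(2×1.520e-09 m) = 3.469e-26 kg·m/s

Ratio: Δp_B/Δp_A = 5.72

Since Δp_min ∝ 1/Δx, the particle with smaller position uncertainty (B) has larger momentum uncertainty.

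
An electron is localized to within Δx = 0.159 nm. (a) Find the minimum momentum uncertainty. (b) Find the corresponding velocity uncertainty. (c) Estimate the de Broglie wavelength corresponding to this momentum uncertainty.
(a) Δp_min = 3.316 × 10^-25 kg·m/s
(b) Δv_min = 364.049 km/s
(c) λ_dB = 1.998 nm

Step-by-step:

(a) From the uncertainty principle:
Δp_min = ℏ/(2Δx) = (1.055e-34 J·s)/(2 × 1.590e-10 m) = 3.316e-25 kg·m/s

(b) The velocity uncertainty:
Δv = Δp/m = (3.316e-25 kg·m/s)/(9.109e-31 kg) = 3.640e+05 m/s = 364.049 km/s

(c) The de Broglie wavelength for this momentum:
λ = h/p = (6.626e-34 J·s)/(3.316e-25 kg·m/s) = 1.998e-09 m = 1.998 nm

Note: The de Broglie wavelength is comparable to the localization size, as expected from wave-particle duality.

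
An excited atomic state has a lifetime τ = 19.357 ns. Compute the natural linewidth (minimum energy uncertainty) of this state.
17.002 neV

Using the energy-time uncertainty principle:
ΔEΔt ≥ ℏ/2

The lifetime τ represents the time uncertainty Δt.
The natural linewidth (minimum energy uncertainty) is:

ΔE = ℏ/(2τ)
ΔE = (1.055e-34 J·s) / (2 × 1.936e-08 s)
ΔE = 2.724e-27 J = 17.002 neV

This natural linewidth limits the precision of spectroscopic measurements.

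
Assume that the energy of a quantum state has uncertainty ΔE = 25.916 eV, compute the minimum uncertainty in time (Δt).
12.699 as

Using the energy-time uncertainty principle:
ΔEΔt ≥ ℏ/2

The minimum uncertainty in time is:
Δt_min = ℏ/(2ΔE)
Δt_min = (1.055e-34 J·s) / (2 × 4.152e-18 J)
Δt_min = 1.270e-17 s = 12.699 as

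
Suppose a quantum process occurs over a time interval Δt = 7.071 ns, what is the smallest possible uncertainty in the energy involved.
46.543 neV

Using the energy-time uncertainty principle:
ΔEΔt ≥ ℏ/2

The minimum uncertainty in energy is:
ΔE_min = ℏ/(2Δt)
ΔE_min = (1.055e-34 J·s) / (2 × 7.071e-09 s)
ΔE_min = 7.457e-27 J = 46.543 neV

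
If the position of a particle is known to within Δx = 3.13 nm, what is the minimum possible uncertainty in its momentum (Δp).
1.685 × 10^-26 kg·m/s

Using the Heisenberg uncertainty principle:
ΔxΔp ≥ ℏ/2

The minimum uncertainty in momentum is:
Δp_min = ℏ/(2Δx)
Δp_min = (1.055e-34 J·s) / (2 × 3.130e-09 m)
Δp_min = 1.685e-26 kg·m/s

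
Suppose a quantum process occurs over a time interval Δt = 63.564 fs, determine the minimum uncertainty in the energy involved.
5.178 meV

Using the energy-time uncertainty principle:
ΔEΔt ≥ ℏ/2

The minimum uncertainty in energy is:
ΔE_min = ℏ/(2Δt)
ΔE_min = (1.055e-34 J·s) / (2 × 6.356e-14 s)
ΔE_min = 8.295e-22 J = 5.178 meV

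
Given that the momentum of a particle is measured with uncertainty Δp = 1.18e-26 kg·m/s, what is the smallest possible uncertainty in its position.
4.469 nm

Using the Heisenberg uncertainty principle:
ΔxΔp ≥ ℏ/2

The minimum uncertainty in position is:
Δx_min = ℏ/(2Δp)
Δx_min = (1.055e-34 J·s) / (2 × 1.180e-26 kg·m/s)
Δx_min = 4.469e-09 m = 4.469 nm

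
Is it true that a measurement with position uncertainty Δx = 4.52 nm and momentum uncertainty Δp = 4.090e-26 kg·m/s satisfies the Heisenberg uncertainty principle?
Yes, it satisfies the uncertainty principle.

Calculate the product ΔxΔp:
ΔxΔp = (4.520e-09 m) × (4.090e-26 kg·m/s)
ΔxΔp = 1.849e-34 J·s

Compare to the minimum allowed value ℏ/2:
ℏ/2 = 5.273e-35 J·s

Since ΔxΔp = 1.849e-34 J·s ≥ 5.273e-35 J·s = ℏ/2,
the measurement satisfies the uncertainty principle.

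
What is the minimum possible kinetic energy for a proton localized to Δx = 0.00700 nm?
105.866 meV

Localizing a particle requires giving it sufficient momentum uncertainty:

1. From uncertainty principle: Δp ≥ ℏ/(2Δx)
   Δp_min = (1.055e-34 J·s) / (2 × 7.000e-12 m)
   Δp_min = 7.533e-24 kg·m/s

2. This momentum uncertainty corresponds to kinetic energy:
   KE ≈ (Δp)²/(2m) = (7.533e-24)²/(2 × 1.673e-27 kg)
   KE = 1.696e-20 J = 105.866 meV

Tighter localization requires more energy.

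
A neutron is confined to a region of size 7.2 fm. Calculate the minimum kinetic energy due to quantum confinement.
99.929 keV

Using the uncertainty principle:

1. Position uncertainty: Δx ≈ 7.200e-15 m
2. Minimum momentum uncertainty: Δp = ℏ/(2Δx) = 7.323e-21 kg·m/s
3. Minimum kinetic energy:
   KE = (Δp)²/(2m) = (7.323e-21)²/(2 × 1.675e-27 kg)
   KE = 1.601e-14 J = 99.929 keV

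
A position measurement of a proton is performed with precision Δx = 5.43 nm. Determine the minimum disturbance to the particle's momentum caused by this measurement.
9.711 × 10^-27 kg·m/s

The uncertainty principle implies that measuring position disturbs momentum:
ΔxΔp ≥ ℏ/2

When we measure position with precision Δx, we necessarily introduce a momentum uncertainty:
Δp ≥ ℏ/(2Δx)
Δp_min = (1.055e-34 J·s) / (2 × 5.430e-09 m)
Δp_min = 9.711e-27 kg·m/s

The more precisely we measure position, the greater the momentum disturbance.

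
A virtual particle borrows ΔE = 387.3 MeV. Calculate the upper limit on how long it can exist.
8.497 × 10^-25 s

Using the energy-time uncertainty principle:
ΔEΔt ≥ ℏ/2

For a virtual particle borrowing energy ΔE, the maximum lifetime is:
Δt_max = ℏ/(2ΔE)

Converting energy:
ΔE = 387.3 MeV = 6.205e-11 J

Δt_max = (1.055e-34 J·s) / (2 × 6.205e-11 J)
Δt_max = 8.497e-25 s = 8.497 × 10^-25 s

Virtual particles with higher borrowed energy exist for shorter times.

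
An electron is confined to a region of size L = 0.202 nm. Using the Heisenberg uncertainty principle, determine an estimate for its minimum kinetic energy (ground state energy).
233.432 meV

Using the uncertainty principle to estimate ground state energy:

1. The position uncertainty is approximately the confinement size:
   Δx ≈ L = 2.020e-10 m

2. From ΔxΔp ≥ ℏ/2, the minimum momentum uncertainty is:
   Δp ≈ ℏ/(2L) = 2.610e-25 kg·m/s

3. The kinetic energy is approximately:
   KE ≈ (Δp)²/(2m) = (2.610e-25)²/(2 × 9.109e-31 kg)
   KE ≈ 3.740e-20 J = 233.432 meV

This is an order-of-magnitude estimate of the ground state energy.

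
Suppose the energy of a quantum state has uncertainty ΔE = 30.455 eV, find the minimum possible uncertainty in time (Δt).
10.806 as

Using the energy-time uncertainty principle:
ΔEΔt ≥ ℏ/2

The minimum uncertainty in time is:
Δt_min = ℏ/(2ΔE)
Δt_min = (1.055e-34 J·s) / (2 × 4.879e-18 J)
Δt_min = 1.081e-17 s = 10.806 as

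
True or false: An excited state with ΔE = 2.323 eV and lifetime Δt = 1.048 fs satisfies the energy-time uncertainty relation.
Yes, it satisfies the uncertainty relation.

Calculate the product ΔEΔt:
ΔE = 2.323 eV = 3.722e-19 J
ΔEΔt = (3.722e-19 J) × (1.048e-15 s)
ΔEΔt = 3.901e-34 J·s

Compare to the minimum allowed value ℏ/2:
ℏ/2 = 5.273e-35 J·s

Since ΔEΔt = 3.901e-34 J·s ≥ 5.273e-35 J·s = ℏ/2,
this satisfies the uncertainty relation.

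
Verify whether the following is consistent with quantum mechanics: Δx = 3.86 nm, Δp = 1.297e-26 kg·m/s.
No, it violates the uncertainty principle (impossible measurement).

Calculate the product ΔxΔp:
ΔxΔp = (3.860e-09 m) × (1.297e-26 kg·m/s)
ΔxΔp = 5.006e-35 J·s

Compare to the minimum allowed value ℏ/2:
ℏ/2 = 5.273e-35 J·s

Since ΔxΔp = 5.006e-35 J·s < 5.273e-35 J·s = ℏ/2,
the measurement violates the uncertainty principle.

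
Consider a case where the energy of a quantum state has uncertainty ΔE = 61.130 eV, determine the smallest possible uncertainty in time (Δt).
5.384 as

Using the energy-time uncertainty principle:
ΔEΔt ≥ ℏ/2

The minimum uncertainty in time is:
Δt_min = ℏ/(2ΔE)
Δt_min = (1.055e-34 J·s) / (2 × 9.794e-18 J)
Δt_min = 5.384e-18 s = 5.384 as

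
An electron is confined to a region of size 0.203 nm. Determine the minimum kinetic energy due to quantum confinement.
231.138 meV

Using the uncertainty principle:

1. Position uncertainty: Δx ≈ 2.030e-10 m
2. Minimum momentum uncertainty: Δp = ℏ/(2Δx) = 2.597e-25 kg·m/s
3. Minimum kinetic energy:
   KE = (Δp)²/(2m) = (2.597e-25)²/(2 × 9.109e-31 kg)
   KE = 3.703e-20 J = 231.138 meV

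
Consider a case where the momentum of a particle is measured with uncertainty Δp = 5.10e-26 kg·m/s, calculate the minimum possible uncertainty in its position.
1.034 nm

Using the Heisenberg uncertainty principle:
ΔxΔp ≥ ℏ/2

The minimum uncertainty in position is:
Δx_min = ℏ/(2Δp)
Δx_min = (1.055e-34 J·s) / (2 × 5.100e-26 kg·m/s)
Δx_min = 1.034e-09 m = 1.034 nm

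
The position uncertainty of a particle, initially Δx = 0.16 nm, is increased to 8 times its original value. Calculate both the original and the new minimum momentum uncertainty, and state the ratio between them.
Original Δp_min = 3.296 × 10^-25 kg·m/s; new Δp'_min = 4.119 × 10^-26 kg·m/s; ratio Δp'_min/Δp_min = 1/8.

From the uncertainty principle ΔxΔp ≥ ℏ/2, the minimum momentum uncertainty is Δp_min = ℏ/(2Δx).

Original (Δx = 0.16 nm = 1.600e-10 m):
Δp_min = (1.055e-34 J·s)/(2 × 1.600e-10 m) = 3.296e-25 kg·m/s

When Δx → 8Δx:
Δp'_min = ℏ/(2 × 8Δx) = (1/8) × ℏ/(2Δx) = (1/8) × Δp_min
Δp'_min = 1/8 × 3.296e-25 kg·m/s = 4.119e-26 kg·m/s

Since Δp_min ∝ 1/Δx, when Δx is increased to 8 times its original value, Δp_min decreases to 1/8 of its original value.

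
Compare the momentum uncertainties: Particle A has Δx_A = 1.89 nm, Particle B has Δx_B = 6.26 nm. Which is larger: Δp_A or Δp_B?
Particle A has the larger minimum momentum uncertainty, by a factor of 3.31.

For each particle, the minimum momentum uncertainty is Δp_min = ℏ/(2Δx):

Particle A: Δp_A = ℏ/(2×1.890e-09 m) = 2.790e-26 kg·m/s
Particle B: Δp_B = ℏ/(2×6.260e-09 m) = 8.423e-27 kg·m/s

Ratio: Δp_A/Δp_B = 3.31

Since Δp_min ∝ 1/Δx, the particle with smaller position uncertainty (A) has larger momentum uncertainty.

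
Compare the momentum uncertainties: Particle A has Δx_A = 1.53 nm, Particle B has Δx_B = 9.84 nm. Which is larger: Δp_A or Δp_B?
Particle A has the larger minimum momentum uncertainty, by a factor of 6.43.

For each particle, the minimum momentum uncertainty is Δp_min = ℏ/(2Δx):

Particle A: Δp_A = ℏ/(2×1.530e-09 m) = 3.446e-26 kg·m/s
Particle B: Δp_B = ℏ/(2×9.840e-09 m) = 5.359e-27 kg·m/s

Ratio: Δp_A/Δp_B = 6.43

Since Δp_min ∝ 1/Δx, the particle with smaller position uncertainty (A) has larger momentum uncertainty.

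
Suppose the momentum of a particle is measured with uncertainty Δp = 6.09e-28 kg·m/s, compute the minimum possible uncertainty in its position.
86.582 nm

Using the Heisenberg uncertainty principle:
ΔxΔp ≥ ℏ/2

The minimum uncertainty in position is:
Δx_min = ℏ/(2Δp)
Δx_min = (1.055e-34 J·s) / (2 × 6.090e-28 kg·m/s)
Δx_min = 8.658e-08 m = 86.582 nm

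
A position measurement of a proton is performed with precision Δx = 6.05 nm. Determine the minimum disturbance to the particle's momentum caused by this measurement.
8.715 × 10^-27 kg·m/s

The uncertainty principle implies that measuring position disturbs momentum:
ΔxΔp ≥ ℏ/2

When we measure position with precision Δx, we necessarily introduce a momentum uncertainty:
Δp ≥ ℏ/(2Δx)
Δp_min = (1.055e-34 J·s) / (2 × 6.050e-09 m)
Δp_min = 8.715e-27 kg·m/s

The more precisely we measure position, the greater the momentum disturbance.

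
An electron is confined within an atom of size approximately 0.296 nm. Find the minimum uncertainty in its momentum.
1.781 × 10^-25 kg·m/s

Using the Heisenberg uncertainty principle:
ΔxΔp ≥ ℏ/2

With Δx ≈ L = 2.960e-10 m (the confinement size):
Δp_min = ℏ/(2Δx)
Δp_min = (1.055e-34 J·s) / (2 × 2.960e-10 m)
Δp_min = 1.781e-25 kg·m/s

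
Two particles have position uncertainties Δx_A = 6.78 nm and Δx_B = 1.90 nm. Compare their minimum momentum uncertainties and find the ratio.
Particle B has the larger minimum momentum uncertainty, by a factor of 3.57.

For each particle, the minimum momentum uncertainty is Δp_min = ℏ/(2Δx):

Particle A: Δp_A = ℏ/(2×6.780e-09 m) = 7.777e-27 kg·m/s
Particle B: Δp_B = ℏ/(2×1.900e-09 m) = 2.775e-26 kg·m/s

Ratio: Δp_B/Δp_A = 3.57

Since Δp_min ∝ 1/Δx, the particle with smaller position uncertainty (B) has larger momentum uncertainty.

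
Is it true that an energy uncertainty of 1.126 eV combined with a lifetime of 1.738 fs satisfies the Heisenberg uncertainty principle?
Yes, it satisfies the uncertainty relation.

Calculate the product ΔEΔt:
ΔE = 1.126 eV = 1.804e-19 J
ΔEΔt = (1.804e-19 J) × (1.738e-15 s)
ΔEΔt = 3.135e-34 J·s

Compare to the minimum allowed value ℏ/2:
ℏ/2 = 5.273e-35 J·s

Since ΔEΔt = 3.135e-34 J·s ≥ 5.273e-35 J·s = ℏ/2,
this satisfies the uncertainty relation.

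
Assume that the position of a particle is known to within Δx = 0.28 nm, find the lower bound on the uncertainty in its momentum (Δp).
1.883 × 10^-25 kg·m/s

Using the Heisenberg uncertainty principle:
ΔxΔp ≥ ℏ/2

The minimum uncertainty in momentum is:
Δp_min = ℏ/(2Δx)
Δp_min = (1.055e-34 J·s) / (2 × 2.800e-10 m)
Δp_min = 1.883e-25 kg·m/s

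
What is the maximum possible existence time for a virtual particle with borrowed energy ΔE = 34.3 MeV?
9.595 ys

Using the energy-time uncertainty principle:
ΔEΔt ≥ ℏ/2

For a virtual particle borrowing energy ΔE, the maximum lifetime is:
Δt_max = ℏ/(2ΔE)

Converting energy:
ΔE = 34.3 MeV = 5.495e-12 J

Δt_max = (1.055e-34 J·s) / (2 × 5.495e-12 J)
Δt_max = 9.595e-24 s = 9.595 ys

Virtual particles with higher borrowed energy exist for shorter times.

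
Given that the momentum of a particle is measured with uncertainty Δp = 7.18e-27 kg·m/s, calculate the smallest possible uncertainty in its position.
7.344 nm

Using the Heisenberg uncertainty principle:
ΔxΔp ≥ ℏ/2

The minimum uncertainty in position is:
Δx_min = ℏ/(2Δp)
Δx_min = (1.055e-34 J·s) / (2 × 7.180e-27 kg·m/s)
Δx_min = 7.344e-09 m = 7.344 nm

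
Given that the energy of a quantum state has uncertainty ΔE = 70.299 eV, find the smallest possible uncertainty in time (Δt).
4.682 as

Using the energy-time uncertainty principle:
ΔEΔt ≥ ℏ/2

The minimum uncertainty in time is:
Δt_min = ℏ/(2ΔE)
Δt_min = (1.055e-34 J·s) / (2 × 1.126e-17 J)
Δt_min = 4.682e-18 s = 4.682 as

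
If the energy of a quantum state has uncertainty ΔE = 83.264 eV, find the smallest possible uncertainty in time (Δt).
3.953 as

Using the energy-time uncertainty principle:
ΔEΔt ≥ ℏ/2

The minimum uncertainty in time is:
Δt_min = ℏ/(2ΔE)
Δt_min = (1.055e-34 J·s) / (2 × 1.334e-17 J)
Δt_min = 3.953e-18 s = 3.953 as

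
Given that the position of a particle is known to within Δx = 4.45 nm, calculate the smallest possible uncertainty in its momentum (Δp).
1.185 × 10^-26 kg·m/s

Using the Heisenberg uncertainty principle:
ΔxΔp ≥ ℏ/2

The minimum uncertainty in momentum is:
Δp_min = ℏ/(2Δx)
Δp_min = (1.055e-34 J·s) / (2 × 4.450e-09 m)
Δp_min = 1.185e-26 kg·m/s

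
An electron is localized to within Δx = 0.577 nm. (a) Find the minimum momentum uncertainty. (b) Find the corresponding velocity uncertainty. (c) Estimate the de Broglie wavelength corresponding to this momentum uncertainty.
(a) Δp_min = 9.138 × 10^-26 kg·m/s
(b) Δv_min = 100.319 km/s
(c) λ_dB = 7.251 nm

Step-by-step:

(a) From the uncertainty principle:
Δp_min = ℏ/(2Δx) = (1.055e-34 J·s)/(2 × 5.770e-10 m) = 9.138e-26 kg·m/s

(b) The velocity uncertainty:
Δv = Δp/m = (9.138e-26 kg·m/s)/(9.109e-31 kg) = 1.003e+05 m/s = 100.319 km/s

(c) The de Broglie wavelength for this momentum:
λ = h/p = (6.626e-34 J·s)/(9.138e-26 kg·m/s) = 7.251e-09 m = 7.251 nm

Note: The de Broglie wavelength is comparable to the localization size, as expected from wave-particle duality.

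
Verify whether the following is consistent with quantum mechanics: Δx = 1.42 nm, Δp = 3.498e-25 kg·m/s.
Yes, it satisfies the uncertainty principle.

Calculate the product ΔxΔp:
ΔxΔp = (1.420e-09 m) × (3.498e-25 kg·m/s)
ΔxΔp = 4.967e-34 J·s

Compare to the minimum allowed value ℏ/2:
ℏ/2 = 5.273e-35 J·s

Since ΔxΔp = 4.967e-34 J·s ≥ 5.273e-35 J·s = ℏ/2,
the measurement satisfies the uncertainty principle.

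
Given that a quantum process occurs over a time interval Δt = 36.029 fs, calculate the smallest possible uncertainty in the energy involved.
9.134 meV

Using the energy-time uncertainty principle:
ΔEΔt ≥ ℏ/2

The minimum uncertainty in energy is:
ΔE_min = ℏ/(2Δt)
ΔE_min = (1.055e-34 J·s) / (2 × 3.603e-14 s)
ΔE_min = 1.464e-21 J = 9.134 meV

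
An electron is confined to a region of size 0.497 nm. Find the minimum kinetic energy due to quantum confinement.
38.561 meV

Using the uncertainty principle:

1. Position uncertainty: Δx ≈ 4.970e-10 m
2. Minimum momentum uncertainty: Δp = ℏ/(2Δx) = 1.061e-25 kg·m/s
3. Minimum kinetic energy:
   KE = (Δp)²/(2m) = (1.061e-25)²/(2 × 9.109e-31 kg)
   KE = 6.178e-21 J = 38.561 meV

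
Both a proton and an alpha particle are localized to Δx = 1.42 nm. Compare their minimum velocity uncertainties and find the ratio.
The proton has the larger minimum velocity uncertainty, by a ratio of 4.0.

For both particles, Δp_min = ℏ/(2Δx) = 3.713e-26 kg·m/s (same for both).

The velocity uncertainty is Δv = Δp/m:
- proton: Δv = 3.713e-26 / 1.673e-27 = 2.220e+01 m/s = 22.200 m/s
- alpha particle: Δv = 3.713e-26 / 6.645e-27 = 5.588e+00 m/s = 5.588 m/s

Ratio: 2.220e+01 / 5.588e+00 = 4.0

The lighter particle has larger velocity uncertainty because Δv ∝ 1/m.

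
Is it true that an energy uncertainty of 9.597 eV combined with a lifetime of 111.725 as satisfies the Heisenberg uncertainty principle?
Yes, it satisfies the uncertainty relation.

Calculate the product ΔEΔt:
ΔE = 9.597 eV = 1.538e-18 J
ΔEΔt = (1.538e-18 J) × (1.117e-16 s)
ΔEΔt = 1.718e-34 J·s

Compare to the minimum allowed value ℏ/2:
ℏ/2 = 5.273e-35 J·s

Since ΔEΔt = 1.718e-34 J·s ≥ 5.273e-35 J·s = ℏ/2,
this satisfies the uncertainty relation.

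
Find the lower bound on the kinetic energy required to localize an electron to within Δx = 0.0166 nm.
34.566 eV

Localizing a particle requires giving it sufficient momentum uncertainty:

1. From uncertainty principle: Δp ≥ ℏ/(2Δx)
   Δp_min = (1.055e-34 J·s) / (2 × 1.660e-11 m)
   Δp_min = 3.176e-24 kg·m/s

2. This momentum uncertainty corresponds to kinetic energy:
   KE ≈ (Δp)²/(2m) = (3.176e-24)²/(2 × 9.109e-31 kg)
   KE = 5.538e-18 J = 34.566 eV

Tighter localization requires more energy.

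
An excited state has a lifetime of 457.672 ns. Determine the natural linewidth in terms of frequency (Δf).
173.874 kHz

Using the energy-time uncertainty principle and E = hf:
ΔEΔt ≥ ℏ/2
hΔf·Δt ≥ ℏ/2

The minimum frequency uncertainty is:
Δf = ℏ/(2hτ) = 1/(4πτ)
Δf = 1/(4π × 4.577e-07 s)
Δf = 1.739e+05 Hz = 173.874 kHz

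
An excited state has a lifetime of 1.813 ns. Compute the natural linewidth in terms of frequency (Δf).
43.893 MHz

Using the energy-time uncertainty principle and E = hf:
ΔEΔt ≥ ℏ/2
hΔf·Δt ≥ ℏ/2

The minimum frequency uncertainty is:
Δf = ℏ/(2hτ) = 1/(4πτ)
Δf = 1/(4π × 1.813e-09 s)
Δf = 4.389e+07 Hz = 43.893 MHz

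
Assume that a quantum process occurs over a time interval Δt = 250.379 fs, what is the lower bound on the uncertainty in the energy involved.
1.314 meV

Using the energy-time uncertainty principle:
ΔEΔt ≥ ℏ/2

The minimum uncertainty in energy is:
ΔE_min = ℏ/(2Δt)
ΔE_min = (1.055e-34 J·s) / (2 × 2.504e-13 s)
ΔE_min = 2.106e-22 J = 1.314 meV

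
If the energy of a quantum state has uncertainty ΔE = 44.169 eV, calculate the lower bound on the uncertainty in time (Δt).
7.451 as

Using the energy-time uncertainty principle:
ΔEΔt ≥ ℏ/2

The minimum uncertainty in time is:
Δt_min = ℏ/(2ΔE)
Δt_min = (1.055e-34 J·s) / (2 × 7.077e-18 J)
Δt_min = 7.451e-18 s = 7.451 as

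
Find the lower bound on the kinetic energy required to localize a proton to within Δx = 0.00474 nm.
230.886 meV

Localizing a particle requires giving it sufficient momentum uncertainty:

1. From uncertainty principle: Δp ≥ ℏ/(2Δx)
   Δp_min = (1.055e-34 J·s) / (2 × 4.740e-12 m)
   Δp_min = 1.112e-23 kg·m/s

2. This momentum uncertainty corresponds to kinetic energy:
   KE ≈ (Δp)²/(2m) = (1.112e-23)²/(2 × 1.673e-27 kg)
   KE = 3.699e-20 J = 230.886 meV

Tighter localization requires more energy.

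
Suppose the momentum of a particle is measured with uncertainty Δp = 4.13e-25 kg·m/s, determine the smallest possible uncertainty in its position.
127.672 pm

Using the Heisenberg uncertainty principle:
ΔxΔp ≥ ℏ/2

The minimum uncertainty in position is:
Δx_min = ℏ/(2Δp)
Δx_min = (1.055e-34 J·s) / (2 × 4.130e-25 kg·m/s)
Δx_min = 1.277e-10 m = 127.672 pm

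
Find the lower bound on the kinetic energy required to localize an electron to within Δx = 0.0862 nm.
1.282 eV

Localizing a particle requires giving it sufficient momentum uncertainty:

1. From uncertainty principle: Δp ≥ ℏ/(2Δx)
   Δp_min = (1.055e-34 J·s) / (2 × 8.620e-11 m)
   Δp_min = 6.117e-25 kg·m/s

2. This momentum uncertainty corresponds to kinetic energy:
   KE ≈ (Δp)²/(2m) = (6.117e-25)²/(2 × 9.109e-31 kg)
   KE = 2.054e-19 J = 1.282 eV

Tighter localization requires more energy.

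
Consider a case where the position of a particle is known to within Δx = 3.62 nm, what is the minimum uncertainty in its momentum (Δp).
1.457 × 10^-26 kg·m/s

Using the Heisenberg uncertainty principle:
ΔxΔp ≥ ℏ/2

The minimum uncertainty in momentum is:
Δp_min = ℏ/(2Δx)
Δp_min = (1.055e-34 J·s) / (2 × 3.620e-09 m)
Δp_min = 1.457e-26 kg·m/s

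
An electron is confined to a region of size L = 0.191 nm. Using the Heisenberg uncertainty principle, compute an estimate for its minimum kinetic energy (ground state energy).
261.094 meV

Using the uncertainty principle to estimate ground state energy:

1. The position uncertainty is approximately the confinement size:
   Δx ≈ L = 1.910e-10 m

2. From ΔxΔp ≥ ℏ/2, the minimum momentum uncertainty is:
   Δp ≈ ℏ/(2L) = 2.761e-25 kg·m/s

3. The kinetic energy is approximately:
   KE ≈ (Δp)²/(2m) = (2.761e-25)²/(2 × 9.109e-31 kg)
   KE ≈ 4.183e-20 J = 261.094 meV

This is an order-of-magnitude estimate of the ground state energy.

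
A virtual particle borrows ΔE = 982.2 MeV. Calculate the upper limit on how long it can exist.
3.351 × 10^-25 s

Using the energy-time uncertainty principle:
ΔEΔt ≥ ℏ/2

For a virtual particle borrowing energy ΔE, the maximum lifetime is:
Δt_max = ℏ/(2ΔE)

Converting energy:
ΔE = 982.2 MeV = 1.574e-10 J

Δt_max = (1.055e-34 J·s) / (2 × 1.574e-10 J)
Δt_max = 3.351e-25 s = 3.351 × 10^-25 s

Virtual particles with higher borrowed energy exist for shorter times.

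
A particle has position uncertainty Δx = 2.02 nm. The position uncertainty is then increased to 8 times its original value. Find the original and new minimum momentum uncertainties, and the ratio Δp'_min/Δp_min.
Original Δp_min = 2.610 × 10^-26 kg·m/s; new Δp'_min = 3.263 × 10^-27 kg·m/s; ratio Δp'_min/Δp_min = 1/8.

From the uncertainty principle ΔxΔp ≥ ℏ/2, the minimum momentum uncertainty is Δp_min = ℏ/(2Δx).

Original (Δx = 2.02 nm = 2.020e-09 m):
Δp_min = (1.055e-34 J·s)/(2 × 2.020e-09 m) = 2.610e-26 kg·m/s

When Δx → 8Δx:
Δp'_min = ℏ/(2 × 8Δx) = (1/8) × ℏ/(2Δx) = (1/8) × Δp_min
Δp'_min = 1/8 × 2.610e-26 kg·m/s = 3.263e-27 kg·m/s

Since Δp_min ∝ 1/Δx, when Δx is increased to 8 times its original value, Δp_min decreases to 1/8 of its original value.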